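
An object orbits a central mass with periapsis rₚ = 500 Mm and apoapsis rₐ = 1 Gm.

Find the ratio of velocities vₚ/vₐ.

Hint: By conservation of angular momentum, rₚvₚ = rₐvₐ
rₚ = 500 Mm = 5 × 10^8 m
rₐ = 1 Gm = 1 × 10^9 m
rₚvₚ = rₐvₐ  ⇒  vₚ/vₐ = rₐ/rₚ
vₚ/vₐ = (1 × 10^9) / (5 × 10^8) = 2

Final answer: vₚ/vₐ = 2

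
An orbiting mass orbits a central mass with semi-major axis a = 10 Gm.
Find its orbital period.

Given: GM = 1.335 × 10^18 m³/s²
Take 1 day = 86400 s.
a = 10 Gm = 1 × 10^10 m
GM = 1.335 × 10^18 m³/s²
a³ = 1 × 10^30 m³
T = 2π √(a³/GM) = 2π √((1 × 10^30) / (1.335 × 10^18)) = 2π × 865485 s
T = 5.438 × 10^6 s ≈ 62.94 days

Final answer: 62.94 days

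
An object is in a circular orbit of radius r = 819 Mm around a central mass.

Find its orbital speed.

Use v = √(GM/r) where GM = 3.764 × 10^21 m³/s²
r = 819 Mm = 8.19 × 10^8 m
GM = 3.764 × 10^21 m³/s²
GM/r = (3.764 × 10^21) / (8.19 × 10^8) = 4.59585 × 10^12 m²/s²
v = √(GM/r) = 2.14379 × 10^6 m/s ≈ 2144 km/s

Final answer: 2144 km/s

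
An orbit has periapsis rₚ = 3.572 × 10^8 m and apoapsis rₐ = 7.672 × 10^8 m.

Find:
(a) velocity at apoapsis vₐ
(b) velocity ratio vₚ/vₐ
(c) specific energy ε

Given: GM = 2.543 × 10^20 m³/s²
rₚ = 3.572 × 10^8 m
rₐ = 7.672 × 10^8 m
GM = 2.543 × 10^20 m³/s²
a = (rₚ + rₐ)/2 = 5.622 × 10^8 m
e = (rₐ − rₚ)/(rₐ + rₚ) = (4.1 × 10^8) / (1.1244 × 10^9) = 0.364639
(a) vₐ² = GM (2/rₐ − 1/a) = 2.543 × 10^20 × (2.60688 × 10^-9 − 1.77873 × 10^-9) = 2.106 × 10^11 m²/s²;  vₐ = 458912 m/s ≈ 458.9 km/s
(b) vₚ/vₐ = rₐ/rₚ (angular momentum) = (7.672 × 10^8) / (3.572 × 10^8) = 2.14782 ≈ 2.148
(c) 2a = 1.1244 × 10^9 m;  ε = −GM/(2a) = -2.26165 × 10^11 J/kg ≈ -226.2 GJ/kg

Final answer:
(a) velocity at apoapsis vₐ = 458.9 km/s
(b) velocity ratio vₚ/vₐ = 2.148
(c) specific energy ε = -226.2 GJ/kg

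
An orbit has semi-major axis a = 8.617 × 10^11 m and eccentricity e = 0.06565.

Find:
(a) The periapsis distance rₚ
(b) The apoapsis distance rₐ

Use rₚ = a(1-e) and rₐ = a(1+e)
a = 8.617 × 10^11 m
e = 0.06565:  1 − e = 0.93435,  1 + e = 1.06565
(a) rₚ = a(1 − e) = 8.617 × 10^11 m × 0.93435 = 8.05129 × 10^11 m ≈ 8.051 × 10^11 m
(b) rₐ = a(1 + e) = 8.617 × 10^11 m × 1.06565 = 9.18271 × 10^11 m ≈ 9.183 × 10^11 m

Final answer:
(a) rₚ = 8.051 × 10^11 m
(b) rₐ = 9.183 × 10^11 m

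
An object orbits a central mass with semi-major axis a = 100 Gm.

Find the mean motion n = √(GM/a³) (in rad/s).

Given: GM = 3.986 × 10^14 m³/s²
a = 100 Gm = 1 × 10^11 m
GM = 3.986 × 10^14 m³/s²
a³ = 1 × 10^33 m³
GM/a³ = (3.986 × 10^14) / (1 × 10^33) = 3.986 × 10^-19 s⁻²
n = √(GM/a³) = 6.31348 × 10^-10 rad/s ≈ 6.313 × 10^-10 rad/s

Final answer: n = 6.313 × 10^-10 rad/s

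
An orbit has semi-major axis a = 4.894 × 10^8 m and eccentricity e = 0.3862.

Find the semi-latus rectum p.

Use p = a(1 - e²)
a = 4.894 × 10^8 m
e = 0.3862,  e² = 0.14915,  1 − e² = 0.85085
p = a(1 − e²) = 4.894 × 10^8 m × 0.85085 = 4.16406 × 10^8 m ≈ 4.164 × 10^8 m

Final answer: p = 4.164 × 10^8 m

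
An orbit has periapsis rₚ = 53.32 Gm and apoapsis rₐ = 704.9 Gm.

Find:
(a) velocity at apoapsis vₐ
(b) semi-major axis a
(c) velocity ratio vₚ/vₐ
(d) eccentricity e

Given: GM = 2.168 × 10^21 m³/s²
rₚ = 53.32 Gm = 5.332 × 10^10 m
rₐ = 704.9 Gm = 7.049 × 10^11 m
GM = 2.168 × 10^21 m³/s²
a = (rₚ + rₐ)/2 = 3.7911 × 10^11 m
e = (rₐ − rₚ)/(rₐ + rₚ) = (6.5158 × 10^11) / (7.5822 × 10^11) = 0.859355
(a) vₐ² = GM (2/rₐ − 1/a) = 2.168 × 10^21 × (2.83728 × 10^-12 − 2.63776 × 10^-12) = 4.3257 × 10^8 m²/s²;  vₐ = 20798.3 m/s ≈ 20.8 km/s
(b) a = 3.7911 × 10^11 m ≈ 379.1 Gm
(c) vₚ/vₐ = rₐ/rₚ (angular momentum) = (7.049 × 10^11) / (5.332 × 10^10) = 13.2202 ≈ 13.22
(d) e = 0.859355 ≈ 0.8594

Final answer:
(a) velocity at apoapsis vₐ = 20.8 km/s
(b) semi-major axis a = 379.1 Gm
(c) velocity ratio vₚ/vₐ = 13.22
(d) eccentricity e = 0.8594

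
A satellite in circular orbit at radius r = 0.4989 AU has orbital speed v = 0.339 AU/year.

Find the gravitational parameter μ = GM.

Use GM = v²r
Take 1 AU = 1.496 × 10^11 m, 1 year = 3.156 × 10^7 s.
r = 0.4989 AU = 7.46354 × 10^10 m
v = 0.339 AU/year = 1606.92 m/s
v² = 2.58219 × 10^6 m²/s²
GM = v²r = 2.58219 × 10^6 × 7.46354 × 10^10 = 1.92723 × 10^17 m³/s²
GM ≈ 1.927 × 10^17 m³/s²

Final answer: GM = 1.927 × 10^17 m³/s²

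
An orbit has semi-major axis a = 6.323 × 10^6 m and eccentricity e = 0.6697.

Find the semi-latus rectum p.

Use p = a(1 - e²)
a = 6.323 × 10^6 m
e = 0.6697,  e² = 0.448498,  1 − e² = 0.551502
p = a(1 − e²) = 6.323 × 10^6 m × 0.551502 = 3.48715 × 10^6 m ≈ 3.487 × 10^6 m

Final answer: p = 3.487 × 10^6 m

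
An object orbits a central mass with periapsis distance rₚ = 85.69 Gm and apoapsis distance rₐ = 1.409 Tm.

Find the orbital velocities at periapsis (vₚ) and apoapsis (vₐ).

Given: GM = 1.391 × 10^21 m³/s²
rₚ = 85.69 Gm = 8.569 × 10^10 m
rₐ = 1.409 Tm = 1.409 × 10^12 m
GM = 1.391 × 10^21 m³/s²
a = (rₚ + rₐ)/2 = 7.47345 × 10^11 m
Vis-viva: v² = GM (2/r − 1/a)
vₚ² = 1.391 × 10^21 × (2.33399 × 10^-11 − 1.33807 × 10^-12) = 3.06046 × 10^10 m²/s²
vₚ = 174942 m/s ≈ 174.9 km/s
vₐ² = 1.391 × 10^21 × (1.41945 × 10^-12 − 1.33807 × 10^-12) = 1.13194 × 10^8 m²/s²
vₐ = 10639.3 m/s ≈ 10.64 km/s

Final answer: vₚ = 174.9 km/s, vₐ = 10.64 km/s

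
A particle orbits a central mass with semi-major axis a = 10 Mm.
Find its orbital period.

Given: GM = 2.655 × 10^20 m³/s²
a = 10 Mm = 1 × 10^7 m
GM = 2.655 × 10^20 m³/s²
a³ = 1 × 10^21 m³
T = 2π √(a³/GM) = 2π √((1 × 10^21) / (2.655 × 10^20)) = 2π × 1.94074 s
T = 12.194 s ≈ 12.19 seconds

Final answer: 12.19 seconds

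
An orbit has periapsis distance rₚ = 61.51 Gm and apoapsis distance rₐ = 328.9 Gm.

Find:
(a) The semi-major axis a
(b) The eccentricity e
rₚ = 61.51 Gm = 6.151 × 10^10 m
rₐ = 328.9 Gm = 3.289 × 10^11 m
(a) a = (rₚ + rₐ)/2 = 1.95205 × 10^11 m ≈ 195.2 Gm
(b) e = (rₐ − rₚ)/(rₐ + rₚ) = (2.6739 × 10^11) / (3.9041 × 10^11) = 0.684895

Final answer:
(a) a = 195.2 Gm
(b) e = 0.6849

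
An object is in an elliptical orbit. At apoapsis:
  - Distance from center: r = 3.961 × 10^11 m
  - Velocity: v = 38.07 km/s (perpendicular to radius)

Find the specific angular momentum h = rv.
r = 3.961 × 10^11 m
v = 38.07 km/s = 38070 m/s
h = rv = 3.961 × 10^11 × 38070 = 1.50795 × 10^16 m²/s ≈ 1.508 × 10^16 m²/s

Final answer: h = 1.508 × 10^16 m²/s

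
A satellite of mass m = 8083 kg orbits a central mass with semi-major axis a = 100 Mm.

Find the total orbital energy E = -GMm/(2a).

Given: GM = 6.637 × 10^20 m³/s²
a = 100 Mm = 1 × 10^8 m
GM = 6.637 × 10^20 m³/s²
2a = 2 × 10^8 m
GMm = 6.637 × 10^20 × 8083 = 5.36469 × 10^24 m³·kg/s²
E = −GMm/(2a) = -2.68234 × 10^16 J ≈ -26.82 PJ

Final answer: -26.82 PJ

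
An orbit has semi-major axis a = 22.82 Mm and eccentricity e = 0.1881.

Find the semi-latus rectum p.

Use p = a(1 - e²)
a = 22.82 Mm = 2.282 × 10^7 m
e = 0.1881,  e² = 0.0353816,  1 − e² = 0.964618
p = a(1 − e²) = 2.282 × 10^7 m × 0.964618 = 2.20126 × 10^7 m ≈ 22.01 Mm

Final answer: p = 22.01 Mm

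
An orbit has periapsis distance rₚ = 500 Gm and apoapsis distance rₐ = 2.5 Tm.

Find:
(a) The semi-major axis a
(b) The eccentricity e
rₚ = 500 Gm = 5 × 10^11 m
rₐ = 2.5 Tm = 2.5 × 10^12 m
(a) a = (rₚ + rₐ)/2 = 1.5 × 10^12 m ≈ 1.5 Tm
(b) e = (rₐ − rₚ)/(rₐ + rₚ) = (2 × 10^12) / (3 × 10^12) = 0.666667

Final answer:
(a) a = 1.5 Tm
(b) e = 0.6667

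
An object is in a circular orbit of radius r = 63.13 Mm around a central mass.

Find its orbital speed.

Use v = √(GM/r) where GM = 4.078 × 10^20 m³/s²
r = 63.13 Mm = 6.313 × 10^7 m
GM = 4.078 × 10^20 m³/s²
GM/r = (4.078 × 10^20) / (6.313 × 10^7) = 6.45969 × 10^12 m²/s²
v = √(GM/r) = 2.54159 × 10^6 m/s ≈ 2542 km/s

Final answer: 2542 km/s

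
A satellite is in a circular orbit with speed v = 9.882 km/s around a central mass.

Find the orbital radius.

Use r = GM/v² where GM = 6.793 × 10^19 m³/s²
v = 9.882 km/s = 9882 m/s
GM = 6.793 × 10^19 m³/s²
v² = 9.76539 × 10^7 m²/s²
r = GM/v² = (6.793 × 10^19) / (9.76539 × 10^7) = 6.9562 × 10^11 m ≈ 6.956 × 10^11 m

Final answer: 6.956 × 10^11 m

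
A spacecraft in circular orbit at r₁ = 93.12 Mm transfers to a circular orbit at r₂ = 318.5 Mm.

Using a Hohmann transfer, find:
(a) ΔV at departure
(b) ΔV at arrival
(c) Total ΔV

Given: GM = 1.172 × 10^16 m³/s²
r₁ = 93.12 Mm = 9.312 × 10^7 m
r₂ = 318.5 Mm = 3.185 × 10^8 m
GM = 1.172 × 10^16 m³/s²
Transfer ellipse: a_t = (r₁ + r₂)/2 = 2.0581 × 10^8 m
Circular speed at r₁: v₁ = √(GM/r₁) = 11218.7 m/s
Transfer speed at r₁ (periapsis): v₁ₜ = √(GM(2/r₁ − 1/a_t)) = 13956.1 m/s
(a) ΔV₁ = v₁ₜ − v₁ = 2737.4 m/s ≈ 2.737 km/s
Circular speed at r₂: v₂ = √(GM/r₂) = 6066.09 m/s
Transfer speed at r₂ (apoapsis): v₂ₜ = √(GM(2/r₂ − 1/a_t)) = 4080.35 m/s
(b) ΔV₂ = v₂ − v₂ₜ = 1985.74 m/s ≈ 1.986 km/s
(c) ΔV_total = ΔV₁ + ΔV₂ = 4723.14 m/s ≈ 4.723 km/s

Final answer:
(a) ΔV₁ = 2.737 km/s
(b) ΔV₂ = 1.986 km/s
(c) ΔV_total = 4.723 km/s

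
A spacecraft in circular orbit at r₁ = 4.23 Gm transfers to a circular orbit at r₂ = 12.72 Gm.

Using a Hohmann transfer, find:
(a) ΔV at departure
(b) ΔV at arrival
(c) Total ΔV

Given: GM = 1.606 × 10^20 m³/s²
r₁ = 4.23 Gm = 4.23 × 10^9 m
r₂ = 12.72 Gm = 1.272 × 10^10 m
GM = 1.606 × 10^20 m³/s²
Transfer ellipse: a_t = (r₁ + r₂)/2 = 8.475 × 10^9 m
Circular speed at r₁: v₁ = √(GM/r₁) = 194851 m/s
Transfer speed at r₁ (periapsis): v₁ₜ = √(GM(2/r₁ − 1/a_t)) = 238713 m/s
(a) ΔV₁ = v₁ₜ − v₁ = 43862.1 m/s ≈ 43.86 km/s
Circular speed at r₂: v₂ = √(GM/r₂) = 112365 m/s
Transfer speed at r₂ (apoapsis): v₂ₜ = √(GM(2/r₂ − 1/a_t)) = 79383.4 m/s
(b) ΔV₂ = v₂ − v₂ₜ = 32981.2 m/s ≈ 32.98 km/s
(c) ΔV_total = ΔV₁ + ΔV₂ = 76843.3 m/s ≈ 76.84 km/s

Final answer:
(a) ΔV₁ = 43.86 km/s
(b) ΔV₂ = 32.98 km/s
(c) ΔV_total = 76.84 km/s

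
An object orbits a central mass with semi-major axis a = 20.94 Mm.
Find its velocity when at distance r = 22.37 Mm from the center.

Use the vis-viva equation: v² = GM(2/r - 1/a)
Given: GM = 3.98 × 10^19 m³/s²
a = 20.94 Mm = 2.094 × 10^7 m
r = 22.37 Mm = 2.237 × 10^7 m
GM = 3.98 × 10^19 m³/s²
2/r − 1/a = 8.94055 × 10^-8 − 4.77555 × 10^-8 = 4.165 × 10^-8 m⁻¹
v² = GM (2/r − 1/a) = 1.65767 × 10^12 m²/s²
v = 1.2875 × 10^6 m/s ≈ 1288 km/s

Final answer: 1288 km/s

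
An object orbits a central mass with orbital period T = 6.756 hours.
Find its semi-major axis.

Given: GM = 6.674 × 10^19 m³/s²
T = 6.756 hours = 24321.6 s
GM = 6.674 × 10^19 m³/s²
Kepler's third law: a³ = GM T² / (4π²)
T² = 5.9154 × 10^8 s²
a³ = (6.674 × 10^19) × (5.9154 × 10^8) / (4π²) = 1.00002 × 10^27 m³
a = (a³)^(1/3) = 1.00001 × 10^9 m ≈ 1 Gm

Final answer: 1 Gm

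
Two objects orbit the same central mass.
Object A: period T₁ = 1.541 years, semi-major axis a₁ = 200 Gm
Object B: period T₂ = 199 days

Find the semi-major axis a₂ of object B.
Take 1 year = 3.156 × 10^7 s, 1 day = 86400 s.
T₁ = 1.541 years = 4.8634 × 10^7 s
T₂ = 199 days = 1.71936 × 10^7 s
a₁ = 200 Gm = 2 × 10^11 m
Kepler's third law: (T₂/T₁)² = (a₂/a₁)³  ⇒  a₂ = a₁ (T₂/T₁)^(2/3)
T₂/T₁ = 0.353531
(T₂/T₁)^(2/3) = 0.499979
a₂ = 2 × 10^11 m × 0.499979 = 9.99957 × 10^10 m ≈ 100 Gm

Final answer: a₂ = 100 Gm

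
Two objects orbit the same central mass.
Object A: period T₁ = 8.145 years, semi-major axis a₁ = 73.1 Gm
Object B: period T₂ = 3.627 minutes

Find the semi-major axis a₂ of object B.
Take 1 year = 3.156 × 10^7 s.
T₁ = 8.145 years = 2.57056 × 10^8 s
T₂ = 3.627 minutes = 217.62 s
a₁ = 73.1 Gm = 7.31 × 10^10 m
Kepler's third law: (T₂/T₁)² = (a₂/a₁)³  ⇒  a₂ = a₁ (T₂/T₁)^(2/3)
T₂/T₁ = 8.46585 × 10^-7
(T₂/T₁)^(2/3) = 8.94912 × 10^-5
a₂ = 7.31 × 10^10 m × 8.94912 × 10^-5 = 6.54181 × 10^6 m ≈ 6.542 Mm

Final answer: a₂ = 6.542 Mm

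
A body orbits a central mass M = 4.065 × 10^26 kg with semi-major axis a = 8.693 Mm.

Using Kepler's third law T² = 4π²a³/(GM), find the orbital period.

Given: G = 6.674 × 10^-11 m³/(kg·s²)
M = 4.065 × 10^26 kg
GM = G × M = 6.674 × 10^-11 × 4.065 × 10^26 = 2.71298 × 10^16 m³/s²
a = 8.693 Mm = 8.693 × 10^6 m
a³ = 6.56915 × 10^20 m³
T = 2π √(a³/GM) = 2π √((6.56915 × 10^20) / (2.71298 × 10^16)) = 2π × 155.608 s
T = 977.712 s ≈ 16.3 minutes

Final answer: 16.3 minutes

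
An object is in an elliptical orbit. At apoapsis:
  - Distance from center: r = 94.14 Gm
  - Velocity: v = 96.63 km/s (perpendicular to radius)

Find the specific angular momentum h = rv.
r = 94.14 Gm = 9.414 × 10^10 m
v = 96.63 km/s = 96630 m/s
h = rv = 9.414 × 10^10 × 96630 = 9.09675 × 10^15 m²/s ≈ 9.097 × 10^15 m²/s

Final answer: h = 9.097 × 10^15 m²/s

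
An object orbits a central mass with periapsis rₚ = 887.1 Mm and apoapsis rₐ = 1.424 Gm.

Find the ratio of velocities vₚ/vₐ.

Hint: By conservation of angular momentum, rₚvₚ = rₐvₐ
rₚ = 887.1 Mm = 8.871 × 10^8 m
rₐ = 1.424 Gm = 1.424 × 10^9 m
rₚvₚ = rₐvₐ  ⇒  vₚ/vₐ = rₐ/rₚ
vₚ/vₐ = (1.424 × 10^9) / (8.871 × 10^8) = 1.60523

Final answer: vₚ/vₐ = 1.605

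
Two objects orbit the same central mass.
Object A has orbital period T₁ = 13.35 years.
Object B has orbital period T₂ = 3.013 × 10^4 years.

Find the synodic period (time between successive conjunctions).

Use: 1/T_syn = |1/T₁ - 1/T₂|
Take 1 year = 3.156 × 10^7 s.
T₁ = 13.35 years = 4.21326 × 10^8 s
T₂ = 3.013 × 10^4 years = 9.50903 × 10^11 s
1/T₁ = 2.37346 × 10^-9 s⁻¹
1/T₂ = 1.05163 × 10^-12 s⁻¹
|1/T₁ − 1/T₂| = 2.37241 × 10^-9 s⁻¹
T_syn = 1 / |1/T₁ − 1/T₂| = 4.21513 × 10^8 s ≈ 13.36 years

Final answer: T_syn = 13.36 years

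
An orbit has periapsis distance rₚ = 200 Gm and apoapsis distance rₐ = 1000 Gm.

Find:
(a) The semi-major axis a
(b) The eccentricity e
rₚ = 200 Gm = 2 × 10^11 m
rₐ = 1000 Gm = 1 × 10^12 m
(a) a = (rₚ + rₐ)/2 = 6 × 10^11 m ≈ 600 Gm
(b) e = (rₐ − rₚ)/(rₐ + rₚ) = (8 × 10^11) / (1.2 × 10^12) = 0.666667

Final answer:
(a) a = 600 Gm
(b) e = 0.6667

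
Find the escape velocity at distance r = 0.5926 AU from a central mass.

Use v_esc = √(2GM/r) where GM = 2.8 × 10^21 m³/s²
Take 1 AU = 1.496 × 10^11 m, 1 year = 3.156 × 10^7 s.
r = 0.5926 AU = 8.8653 × 10^10 m
GM = 2.8 × 10^21 m³/s²
2GM/r = 2 × (2.8 × 10^21) / (8.8653 × 10^10) = 6.31677 × 10^10 m²/s²
v_esc = √(2GM/r) = 251332 m/s ≈ 53.02 AU/year

Final answer: 53.02 AU/year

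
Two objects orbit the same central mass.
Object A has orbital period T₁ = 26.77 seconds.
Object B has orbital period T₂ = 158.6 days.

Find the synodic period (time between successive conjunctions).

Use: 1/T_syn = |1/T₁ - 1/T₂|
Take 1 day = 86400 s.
T₁ = 26.77 seconds
T₂ = 158.6 days = 1.3703 × 10^7 s
1/T₁ = 0.0373552 s⁻¹
1/T₂ = 7.29765 × 10^-8 s⁻¹
|1/T₁ − 1/T₂| = 0.0373552 s⁻¹
T_syn = 1 / |1/T₁ − 1/T₂| = 26.7701 s ≈ 26.77 seconds

Final answer: T_syn = 26.77 seconds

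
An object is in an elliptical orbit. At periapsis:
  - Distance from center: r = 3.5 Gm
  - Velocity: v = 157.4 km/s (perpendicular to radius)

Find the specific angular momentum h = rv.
r = 3.5 Gm = 3.5 × 10^9 m
v = 157.4 km/s = 157400 m/s
h = rv = 3.5 × 10^9 × 157400 = 5.509 × 10^14 m²/s ≈ 5.509 × 10^14 m²/s

Final answer: h = 5.509 × 10^14 m²/s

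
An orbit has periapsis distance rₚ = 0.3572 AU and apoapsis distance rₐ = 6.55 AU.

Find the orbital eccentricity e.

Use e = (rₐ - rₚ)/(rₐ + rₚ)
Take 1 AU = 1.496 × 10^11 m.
rₚ = 0.3572 AU = 5.34371 × 10^10 m
rₐ = 6.55 AU = 9.7988 × 10^11 m
rₐ − rₚ = 9.26443 × 10^11 m
rₐ + rₚ = 1.03332 × 10^12 m
e = (rₐ − rₚ)/(rₐ + rₚ) = 0.896572

Final answer: e = 0.8966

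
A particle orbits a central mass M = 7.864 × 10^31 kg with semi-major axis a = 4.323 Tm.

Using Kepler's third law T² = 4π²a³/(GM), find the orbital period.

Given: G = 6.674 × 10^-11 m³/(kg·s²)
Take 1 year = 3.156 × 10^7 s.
M = 7.864 × 10^31 kg
GM = G × M = 6.674 × 10^-11 × 7.864 × 10^31 = 5.24843 × 10^21 m³/s²
a = 4.323 Tm = 4.323 × 10^12 m
a³ = 8.07896 × 10^37 m³
T = 2π √(a³/GM) = 2π √((8.07896 × 10^37) / (5.24843 × 10^21)) = 2π × 1.24069 × 10^8 s
T = 7.79548 × 10^8 s ≈ 24.7 years

Final answer: 24.7 years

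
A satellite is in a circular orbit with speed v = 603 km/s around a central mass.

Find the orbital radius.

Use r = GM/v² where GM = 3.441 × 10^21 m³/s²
v = 603 km/s = 603000 m/s
GM = 3.441 × 10^21 m³/s²
v² = 3.63609 × 10^11 m²/s²
r = GM/v² = (3.441 × 10^21) / (3.63609 × 10^11) = 9.46346 × 10^9 m ≈ 9.463 Gm

Final answer: 9.463 Gm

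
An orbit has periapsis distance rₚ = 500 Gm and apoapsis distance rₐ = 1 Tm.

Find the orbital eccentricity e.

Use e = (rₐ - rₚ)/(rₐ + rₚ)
rₚ = 500 Gm = 5 × 10^11 m
rₐ = 1 Tm = 1 × 10^12 m
rₐ − rₚ = 5 × 10^11 m
rₐ + rₚ = 1.5 × 10^12 m
e = (rₐ − rₚ)/(rₐ + rₚ) = 0.333333

Final answer: e = 0.3333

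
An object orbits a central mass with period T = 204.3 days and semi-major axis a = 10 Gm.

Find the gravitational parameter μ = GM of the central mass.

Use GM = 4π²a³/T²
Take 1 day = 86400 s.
T = 204.3 days = 1.76515 × 10^7 s
a = 10 Gm = 1 × 10^10 m
a³ = 1 × 10^30 m³
T² = 3.11576 × 10^14 s²
GM = 4π² × (1 × 10^30) / (3.11576 × 10^14) = 1.26706 × 10^17 m³/s²
GM ≈ 1.267 × 10^17 m³/s²

Final answer: GM = 1.267 × 10^17 m³/s²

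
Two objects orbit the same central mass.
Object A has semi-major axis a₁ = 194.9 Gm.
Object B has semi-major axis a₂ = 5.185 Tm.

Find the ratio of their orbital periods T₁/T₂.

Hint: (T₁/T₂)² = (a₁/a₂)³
a₁ = 194.9 Gm = 1.949 × 10^11 m
a₂ = 5.185 Tm = 5.185 × 10^12 m
a₁/a₂ = 0.0375892
T₁/T₂ = (a₁/a₂)^(3/2) = (0.0375892)^1.5 = 0.00728777

Final answer: T₁/T₂ = 0.007288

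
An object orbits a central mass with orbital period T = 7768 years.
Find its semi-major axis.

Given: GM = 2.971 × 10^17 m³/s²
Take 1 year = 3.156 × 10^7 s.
T = 7768 years = 2.45158 × 10^11 s
GM = 2.971 × 10^17 m³/s²
Kepler's third law: a³ = GM T² / (4π²)
T² = 6.01025 × 10^22 s²
a³ = (2.971 × 10^17) × (6.01025 × 10^22) / (4π²) = 4.52309 × 10^38 m³
a = (a³)^(1/3) = 7.67618 × 10^12 m ≈ 7.676 × 10^12 m

Final answer: 7.676 × 10^12 m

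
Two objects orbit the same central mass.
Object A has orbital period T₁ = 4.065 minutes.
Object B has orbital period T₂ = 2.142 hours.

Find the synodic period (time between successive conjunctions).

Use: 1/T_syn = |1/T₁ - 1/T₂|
T₁ = 4.065 minutes = 243.9 s
T₂ = 2.142 hours = 7711.2 s
1/T₁ = 0.00410004 s⁻¹
1/T₂ = 0.000129682 s⁻¹
|1/T₁ − 1/T₂| = 0.00397036 s⁻¹
T_syn = 1 / |1/T₁ − 1/T₂| = 251.866 s ≈ 4.198 minutes

Final answer: T_syn = 4.198 minutes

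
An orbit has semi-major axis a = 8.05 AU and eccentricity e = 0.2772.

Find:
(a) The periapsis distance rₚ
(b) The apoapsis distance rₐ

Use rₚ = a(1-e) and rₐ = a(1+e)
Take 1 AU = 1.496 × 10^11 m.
a = 8.05 AU = 1.20428 × 10^12 m
e = 0.2772:  1 − e = 0.7228,  1 + e = 1.2772
(a) rₚ = a(1 − e) = 1.20428 × 10^12 m × 0.7228 = 8.70454 × 10^11 m ≈ 5.819 AU
(b) rₐ = a(1 + e) = 1.20428 × 10^12 m × 1.2772 = 1.53811 × 10^12 m ≈ 10.28 AU

Final answer:
(a) rₚ = 5.819 AU
(b) rₐ = 10.28 AU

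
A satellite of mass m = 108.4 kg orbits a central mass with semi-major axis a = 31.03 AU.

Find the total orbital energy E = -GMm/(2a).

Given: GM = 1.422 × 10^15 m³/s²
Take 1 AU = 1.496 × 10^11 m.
a = 31.03 AU = 4.64209 × 10^12 m
GM = 1.422 × 10^15 m³/s²
2a = 9.28418 × 10^12 m
GMm = 1.422 × 10^15 × 108.4 = 1.54145 × 10^17 m³·kg/s²
E = −GMm/(2a) = -16603 J ≈ -16.6 kJ

Final answer: -16.6 kJ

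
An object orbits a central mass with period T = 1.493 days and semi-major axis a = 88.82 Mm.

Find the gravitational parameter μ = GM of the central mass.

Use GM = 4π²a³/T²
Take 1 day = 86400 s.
T = 1.493 days = 128995 s
a = 88.82 Mm = 8.882 × 10^7 m
a³ = 7.007 × 10^23 m³
T² = 1.66398 × 10^10 s²
GM = 4π² × (7.007 × 10^23) / (1.66398 × 10^10) = 1.66244 × 10^15 m³/s²
GM ≈ 1.662 × 10^15 m³/s²

Final answer: GM = 1.662 × 10^15 m³/s²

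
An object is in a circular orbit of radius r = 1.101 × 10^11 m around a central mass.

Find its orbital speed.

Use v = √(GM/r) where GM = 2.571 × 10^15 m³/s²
r = 1.101 × 10^11 m
GM = 2.571 × 10^15 m³/s²
GM/r = (2.571 × 10^15) / (1.101 × 10^11) = 23351.5 m²/s²
v = √(GM/r) = 152.812 m/s ≈ 152.8 m/s

Final answer: 152.8 m/s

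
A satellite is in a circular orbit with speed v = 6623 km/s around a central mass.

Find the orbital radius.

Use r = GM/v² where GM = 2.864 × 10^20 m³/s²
v = 6623 km/s = 6.623 × 10^6 m/s
GM = 2.864 × 10^20 m³/s²
v² = 4.38641 × 10^13 m²/s²
r = GM/v² = (2.864 × 10^20) / (4.38641 × 10^13) = 6.52925 × 10^6 m ≈ 6.529 Mm

Final answer: 6.529 Mm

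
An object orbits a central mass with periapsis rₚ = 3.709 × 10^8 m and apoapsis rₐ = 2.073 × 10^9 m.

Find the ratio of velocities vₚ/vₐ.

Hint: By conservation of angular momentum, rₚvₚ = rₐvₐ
rₚ = 3.709 × 10^8 m
rₐ = 2.073 × 10^9 m
rₚvₚ = rₐvₐ  ⇒  vₚ/vₐ = rₐ/rₚ
vₚ/vₐ = (2.073 × 10^9) / (3.709 × 10^8) = 5.58911

Final answer: vₚ/vₐ = 5.589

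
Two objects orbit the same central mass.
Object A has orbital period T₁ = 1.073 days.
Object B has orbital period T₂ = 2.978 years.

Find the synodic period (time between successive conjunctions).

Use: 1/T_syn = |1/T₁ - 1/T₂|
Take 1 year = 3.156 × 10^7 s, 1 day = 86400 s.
T₁ = 1.073 days = 92707.2 s
T₂ = 2.978 years = 9.39857 × 10^7 s
1/T₁ = 1.07866 × 10^-5 s⁻¹
1/T₂ = 1.06399 × 10^-8 s⁻¹
|1/T₁ − 1/T₂| = 1.0776 × 10^-5 s⁻¹
T_syn = 1 / |1/T₁ − 1/T₂| = 92798.7 s ≈ 1.074 days

Final answer: T_syn = 1.074 days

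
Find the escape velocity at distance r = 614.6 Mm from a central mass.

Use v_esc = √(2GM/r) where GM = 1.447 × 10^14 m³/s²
r = 614.6 Mm = 6.146 × 10^8 m
GM = 1.447 × 10^14 m³/s²
2GM/r = 2 × (1.447 × 10^14) / (6.146 × 10^8) = 470875 m²/s²
v_esc = √(2GM/r) = 686.204 m/s ≈ 686.2 m/s

Final answer: 686.2 m/s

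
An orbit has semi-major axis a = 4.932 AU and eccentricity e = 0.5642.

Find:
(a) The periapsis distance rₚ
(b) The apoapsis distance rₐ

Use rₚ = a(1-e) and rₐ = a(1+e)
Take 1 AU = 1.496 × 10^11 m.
a = 4.932 AU = 7.37827 × 10^11 m
e = 0.5642:  1 − e = 0.4358,  1 + e = 1.5642
(a) rₚ = a(1 − e) = 7.37827 × 10^11 m × 0.4358 = 3.21545 × 10^11 m ≈ 2.149 AU
(b) rₐ = a(1 + e) = 7.37827 × 10^11 m × 1.5642 = 1.15411 × 10^12 m ≈ 7.715 AU

Final answer:
(a) rₚ = 2.149 AU
(b) rₐ = 7.715 AU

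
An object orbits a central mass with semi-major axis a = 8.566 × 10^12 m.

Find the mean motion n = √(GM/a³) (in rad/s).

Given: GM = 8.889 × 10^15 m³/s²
a = 8.566 × 10^12 m
GM = 8.889 × 10^15 m³/s²
a³ = 6.28542 × 10^38 m³
GM/a³ = (8.889 × 10^15) / (6.28542 × 10^38) = 1.41423 × 10^-23 s⁻²
n = √(GM/a³) = 3.76062 × 10^-12 rad/s ≈ 3.761 × 10^-12 rad/s

Final answer: n = 3.761 × 10^-12 rad/s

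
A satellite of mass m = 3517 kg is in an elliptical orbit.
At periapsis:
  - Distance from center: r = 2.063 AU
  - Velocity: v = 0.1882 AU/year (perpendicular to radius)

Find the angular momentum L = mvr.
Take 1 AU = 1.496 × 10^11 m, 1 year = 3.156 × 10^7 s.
r = 2.063 AU = 3.08625 × 10^11 m
v = 0.1882 AU/year = 892.101 m/s
vr = 892.101 × 3.08625 × 10^11 = 2.75325 × 10^14 m²/s
L = m × vr = 3517 × 2.75325 × 10^14 = 9.68317 × 10^17 kg·m²/s ≈ 9.683 × 10^17 kg·m²/s

Final answer: L = 9.683 × 10^17 kg·m²/s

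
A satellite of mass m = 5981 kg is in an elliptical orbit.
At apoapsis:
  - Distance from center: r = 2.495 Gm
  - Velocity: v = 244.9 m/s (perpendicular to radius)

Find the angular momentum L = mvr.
r = 2.495 Gm = 2.495 × 10^9 m
v = 244.9 m/s
vr = 244.9 × 2.495 × 10^9 = 6.11026 × 10^11 m²/s
L = m × vr = 5981 × 6.11026 × 10^11 = 3.65454 × 10^15 kg·m²/s ≈ 3.655 × 10^15 kg·m²/s

Final answer: L = 3.655 × 10^15 kg·m²/s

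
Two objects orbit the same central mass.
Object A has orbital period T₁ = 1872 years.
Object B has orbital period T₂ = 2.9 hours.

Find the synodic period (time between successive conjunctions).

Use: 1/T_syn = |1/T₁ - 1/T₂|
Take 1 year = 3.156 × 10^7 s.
T₁ = 1872 years = 5.90803 × 10^10 s
T₂ = 2.9 hours = 10440 s
1/T₁ = 1.69261 × 10^-11 s⁻¹
1/T₂ = 9.57854 × 10^-5 s⁻¹
|1/T₁ − 1/T₂| = 9.57854 × 10^-5 s⁻¹
T_syn = 1 / |1/T₁ − 1/T₂| = 10440 s ≈ 2.9 hours

Final answer: T_syn = 2.9 hours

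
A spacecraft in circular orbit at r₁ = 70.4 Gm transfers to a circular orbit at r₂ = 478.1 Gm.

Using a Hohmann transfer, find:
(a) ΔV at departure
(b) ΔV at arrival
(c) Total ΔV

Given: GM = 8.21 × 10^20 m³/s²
r₁ = 70.4 Gm = 7.04 × 10^10 m
r₂ = 478.1 Gm = 4.781 × 10^11 m
GM = 8.21 × 10^20 m³/s²
Transfer ellipse: a_t = (r₁ + r₂)/2 = 2.7425 × 10^11 m
Circular speed at r₁: v₁ = √(GM/r₁) = 107990 m/s
Transfer speed at r₁ (periapsis): v₁ₜ = √(GM(2/r₁ − 1/a_t)) = 142584 m/s
(a) ΔV₁ = v₁ₜ − v₁ = 34593.7 m/s ≈ 34.59 km/s
Circular speed at r₂: v₂ = √(GM/r₂) = 41439.3 m/s
Transfer speed at r₂ (apoapsis): v₂ₜ = √(GM(2/r₂ − 1/a_t)) = 20995.5 m/s
(b) ΔV₂ = v₂ − v₂ₜ = 20443.8 m/s ≈ 20.44 km/s
(c) ΔV_total = ΔV₁ + ΔV₂ = 55037.6 m/s ≈ 55.04 km/s

Final answer:
(a) ΔV₁ = 34.59 km/s
(b) ΔV₂ = 20.44 km/s
(c) ΔV_total = 55.04 km/s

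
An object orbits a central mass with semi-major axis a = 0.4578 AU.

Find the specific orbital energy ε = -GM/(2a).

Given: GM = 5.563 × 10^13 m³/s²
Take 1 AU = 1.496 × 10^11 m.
a = 0.4578 AU = 6.84869 × 10^10 m
GM = 5.563 × 10^13 m³/s²
2a = 1.36974 × 10^11 m
ε = −GM/(2a) = -406.136 J/kg ≈ -406.1 J/kg

Final answer: -406.1 J/kg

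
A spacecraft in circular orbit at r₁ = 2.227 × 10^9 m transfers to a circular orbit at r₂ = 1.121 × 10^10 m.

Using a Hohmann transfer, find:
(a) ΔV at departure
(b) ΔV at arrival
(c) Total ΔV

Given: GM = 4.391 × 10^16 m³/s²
r₁ = 2.227 × 10^9 m
r₂ = 1.121 × 10^10 m
GM = 4.391 × 10^16 m³/s²
Transfer ellipse: a_t = (r₁ + r₂)/2 = 6.7185 × 10^9 m
Circular speed at r₁: v₁ = √(GM/r₁) = 4440.4 m/s
Transfer speed at r₁ (periapsis): v₁ₜ = √(GM(2/r₁ − 1/a_t)) = 5735.72 m/s
(a) ΔV₁ = v₁ₜ − v₁ = 1295.33 m/s ≈ 1.295 km/s
Circular speed at r₂: v₂ = √(GM/r₂) = 1979.15 m/s
Transfer speed at r₂ (apoapsis): v₂ₜ = √(GM(2/r₂ − 1/a_t)) = 1139.47 m/s
(b) ΔV₂ = v₂ − v₂ₜ = 839.681 m/s ≈ 839.7 m/s
(c) ΔV_total = ΔV₁ + ΔV₂ = 2135.01 m/s ≈ 2.135 km/s

Final answer:
(a) ΔV₁ = 1.295 km/s
(b) ΔV₂ = 839.7 m/s
(c) ΔV_total = 2.135 km/s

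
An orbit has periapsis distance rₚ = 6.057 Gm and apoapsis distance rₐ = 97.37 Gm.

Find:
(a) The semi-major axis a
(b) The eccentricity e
rₚ = 6.057 Gm = 6.057 × 10^9 m
rₐ = 97.37 Gm = 9.737 × 10^10 m
(a) a = (rₚ + rₐ)/2 = 5.17135 × 10^10 m ≈ 51.71 Gm
(b) e = (rₐ − rₚ)/(rₐ + rₚ) = (9.1313 × 10^10) / (1.03427 × 10^11) = 0.882874

Final answer:
(a) a = 51.71 Gm
(b) e = 0.8829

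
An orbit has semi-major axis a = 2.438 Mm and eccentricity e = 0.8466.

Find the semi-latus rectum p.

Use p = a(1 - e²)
a = 2.438 Mm = 2.438 × 10^6 m
e = 0.8466,  e² = 0.716732,  1 − e² = 0.283268
p = a(1 − e²) = 2.438 × 10^6 m × 0.283268 = 690608 m ≈ 690.6 km

Final answer: p = 690.6 km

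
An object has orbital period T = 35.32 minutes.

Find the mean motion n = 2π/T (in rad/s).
T = 35.32 minutes = 2119.2 s
n = 2π / 2119.2 s = 0.00296489 rad/s ≈ 0.002965 rad/s

Final answer: n = 0.002965 rad/s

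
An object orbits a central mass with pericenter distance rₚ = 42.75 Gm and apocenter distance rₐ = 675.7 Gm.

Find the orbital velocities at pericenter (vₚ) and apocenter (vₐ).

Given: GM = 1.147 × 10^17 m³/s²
rₚ = 42.75 Gm = 4.275 × 10^10 m
rₐ = 675.7 Gm = 6.757 × 10^11 m
GM = 1.147 × 10^17 m³/s²
a = (rₚ + rₐ)/2 = 3.59225 × 10^11 m
Vis-viva: v² = GM (2/r − 1/a)
vₚ² = 1.147 × 10^17 × (4.67836 × 10^-11 − 2.78377 × 10^-12) = 5.04678 × 10^6 m²/s²
vₚ = 2246.5 m/s ≈ 2.247 km/s
vₐ² = 1.147 × 10^17 × (2.95989 × 10^-12 − 2.78377 × 10^-12) = 20201.3 m²/s²
vₐ = 142.131 m/s ≈ 142.1 m/s

Final answer: vₚ = 2.247 km/s, vₐ = 142.1 m/s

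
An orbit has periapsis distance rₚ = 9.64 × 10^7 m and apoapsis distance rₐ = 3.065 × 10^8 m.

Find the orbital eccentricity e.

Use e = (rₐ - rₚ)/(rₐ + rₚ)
rₚ = 9.64 × 10^7 m
rₐ = 3.065 × 10^8 m
rₐ − rₚ = 2.101 × 10^8 m
rₐ + rₚ = 4.029 × 10^8 m
e = (rₐ − rₚ)/(rₐ + rₚ) = 0.521469

Final answer: e = 0.5215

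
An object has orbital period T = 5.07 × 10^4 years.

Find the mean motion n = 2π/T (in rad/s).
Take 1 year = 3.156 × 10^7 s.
T = 5.07 × 10^4 years = 1.60009 × 10^12 s
n = 2π / (1.60009 × 10^12 s) = 3.92677 × 10^-12 rad/s ≈ 3.927 × 10^-12 rad/s

Final answer: n = 3.927 × 10^-12 rad/s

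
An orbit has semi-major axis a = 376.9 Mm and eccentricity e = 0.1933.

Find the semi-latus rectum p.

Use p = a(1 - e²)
a = 376.9 Mm = 3.769 × 10^8 m
e = 0.1933,  e² = 0.0373649,  1 − e² = 0.962635
p = a(1 − e²) = 3.769 × 10^8 m × 0.962635 = 3.62817 × 10^8 m ≈ 362.8 Mm

Final answer: p = 362.8 Mm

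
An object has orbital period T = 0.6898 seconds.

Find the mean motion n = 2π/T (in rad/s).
T = 0.6898 seconds
n = 2π / 0.6898 s = 9.10871 rad/s ≈ 9.109 rad/s

Final answer: n = 9.109 rad/s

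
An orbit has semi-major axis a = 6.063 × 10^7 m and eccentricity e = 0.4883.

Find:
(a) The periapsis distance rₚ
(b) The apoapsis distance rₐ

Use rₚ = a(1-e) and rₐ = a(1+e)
a = 6.063 × 10^7 m
e = 0.4883:  1 − e = 0.5117,  1 + e = 1.4883
(a) rₚ = a(1 − e) = 6.063 × 10^7 m × 0.5117 = 3.10244 × 10^7 m ≈ 3.102 × 10^7 m
(b) rₐ = a(1 + e) = 6.063 × 10^7 m × 1.4883 = 9.02356 × 10^7 m ≈ 9.024 × 10^7 m

Final answer:
(a) rₚ = 3.102 × 10^7 m
(b) rₐ = 9.024 × 10^7 m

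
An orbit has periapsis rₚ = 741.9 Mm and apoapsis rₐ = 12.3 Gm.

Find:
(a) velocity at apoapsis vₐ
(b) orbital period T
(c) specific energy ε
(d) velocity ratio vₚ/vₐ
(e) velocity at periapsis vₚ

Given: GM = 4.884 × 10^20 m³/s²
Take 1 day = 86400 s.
rₚ = 741.9 Mm = 7.419 × 10^8 m
rₐ = 12.3 Gm = 1.23 × 10^10 m
GM = 4.884 × 10^20 m³/s²
a = (rₚ + rₐ)/2 = 6.52095 × 10^9 m
e = (rₐ − rₚ)/(rₐ + rₚ) = (1.15581 × 10^10) / (1.30419 × 10^10) = 0.886228
(a) vₐ² = GM (2/rₐ − 1/a) = 4.884 × 10^20 × (1.62602 × 10^-10 − 1.53352 × 10^-10) = 4.51757 × 10^9 m²/s²;  vₐ = 67212.9 m/s ≈ 67.21 km/s
(b) a³ = 2.77289 × 10^29 m³;  T = 2π √(a³/GM) = 2π × 23827.5 s = 149713 s ≈ 1.733 days
(c) 2a = 1.30419 × 10^10 m;  ε = −GM/(2a) = -3.74485 × 10^10 J/kg ≈ -37.45 GJ/kg
(d) vₚ/vₐ = rₐ/rₚ (angular momentum) = (1.23 × 10^10) / (7.419 × 10^8) = 16.5791 ≈ 16.58
(e) vₚ² = GM (2/rₚ − 1/a) = 4.884 × 10^20 × (2.69578 × 10^-9 − 1.53352 × 10^-10) = 1.24172 × 10^12 m²/s²;  vₚ = 1.11433 × 10^6 m/s ≈ 1114 km/s

Final answer:
(a) velocity at apoapsis vₐ = 67.21 km/s
(b) orbital period T = 1.733 days
(c) specific energy ε = -37.45 GJ/kg
(d) velocity ratio vₚ/vₐ = 16.58
(e) velocity at periapsis vₚ = 1114 km/s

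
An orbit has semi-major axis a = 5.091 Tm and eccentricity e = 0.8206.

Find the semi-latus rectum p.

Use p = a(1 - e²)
a = 5.091 Tm = 5.091 × 10^12 m
e = 0.8206,  e² = 0.673384,  1 − e² = 0.326616
p = a(1 − e²) = 5.091 × 10^12 m × 0.326616 = 1.6628 × 10^12 m ≈ 1.663 Tm

Final answer: p = 1.663 Tm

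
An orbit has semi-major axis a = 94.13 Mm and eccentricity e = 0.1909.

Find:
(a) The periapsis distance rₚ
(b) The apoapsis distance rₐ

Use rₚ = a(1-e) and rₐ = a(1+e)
a = 94.13 Mm = 9.413 × 10^7 m
e = 0.1909:  1 − e = 0.8091,  1 + e = 1.1909
(a) rₚ = a(1 − e) = 9.413 × 10^7 m × 0.8091 = 7.61606 × 10^7 m ≈ 76.16 Mm
(b) rₐ = a(1 + e) = 9.413 × 10^7 m × 1.1909 = 1.12099 × 10^8 m ≈ 112.1 Mm

Final answer:
(a) rₚ = 76.16 Mm
(b) rₐ = 112.1 Mm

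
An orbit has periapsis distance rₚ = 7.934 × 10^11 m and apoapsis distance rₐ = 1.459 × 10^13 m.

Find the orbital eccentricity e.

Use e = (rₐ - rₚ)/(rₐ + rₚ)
rₚ = 7.934 × 10^11 m
rₐ = 1.459 × 10^13 m
rₐ − rₚ = 1.37966 × 10^13 m
rₐ + rₚ = 1.53834 × 10^13 m
e = (rₐ − rₚ)/(rₐ + rₚ) = 0.89685

Final answer: e = 0.8968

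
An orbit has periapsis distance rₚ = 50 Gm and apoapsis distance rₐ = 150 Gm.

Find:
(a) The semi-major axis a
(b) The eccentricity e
rₚ = 50 Gm = 5 × 10^10 m
rₐ = 150 Gm = 1.5 × 10^11 m
(a) a = (rₚ + rₐ)/2 = 1 × 10^11 m ≈ 100 Gm
(b) e = (rₐ − rₚ)/(rₐ + rₚ) = (1 × 10^11) / (2 × 10^11) = 0.5

Final answer:
(a) a = 100 Gm
(b) e = 0.5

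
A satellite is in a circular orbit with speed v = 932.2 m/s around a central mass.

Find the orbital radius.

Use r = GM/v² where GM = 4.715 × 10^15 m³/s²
v = 932.2 m/s
GM = 4.715 × 10^15 m³/s²
v² = 868997 m²/s²
r = GM/v² = (4.715 × 10^15) / 868997 = 5.4258 × 10^9 m ≈ 5.426 Gm

Final answer: 5.426 Gm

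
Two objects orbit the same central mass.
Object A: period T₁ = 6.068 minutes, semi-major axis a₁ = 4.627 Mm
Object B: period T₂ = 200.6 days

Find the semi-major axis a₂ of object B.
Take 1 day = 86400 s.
T₁ = 6.068 minutes = 364.08 s
T₂ = 200.6 days = 1.73318 × 10^7 s
a₁ = 4.627 Mm = 4.627 × 10^6 m
Kepler's third law: (T₂/T₁)² = (a₂/a₁)³  ⇒  a₂ = a₁ (T₂/T₁)^(2/3)
T₂/T₁ = 47604.5
(T₂/T₁)^(2/3) = 1313.51
a₂ = 4.627 × 10^6 m × 1313.51 = 6.07759 × 10^9 m ≈ 6.078 Gm

Final answer: a₂ = 6.078 Gm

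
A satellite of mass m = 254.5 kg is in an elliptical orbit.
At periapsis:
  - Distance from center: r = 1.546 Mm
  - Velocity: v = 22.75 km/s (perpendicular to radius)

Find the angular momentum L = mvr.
r = 1.546 Mm = 1.546 × 10^6 m
v = 22.75 km/s = 22750 m/s
vr = 22750 × 1.546 × 10^6 = 3.51715 × 10^10 m²/s
L = m × vr = 254.5 × 3.51715 × 10^10 = 8.95115 × 10^12 kg·m²/s ≈ 8.951 × 10^12 kg·m²/s

Final answer: L = 8.951 × 10^12 kg·m²/s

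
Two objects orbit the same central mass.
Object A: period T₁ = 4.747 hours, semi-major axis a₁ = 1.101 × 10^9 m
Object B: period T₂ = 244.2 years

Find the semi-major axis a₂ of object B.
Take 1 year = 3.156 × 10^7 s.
T₁ = 4.747 hours = 17089.2 s
T₂ = 244.2 years = 7.70695 × 10^9 s
a₁ = 1.101 × 10^9 m
Kepler's third law: (T₂/T₁)² = (a₂/a₁)³  ⇒  a₂ = a₁ (T₂/T₁)^(2/3)
T₂/T₁ = 450984
(T₂/T₁)^(2/3) = 5880.86
a₂ = 1.101 × 10^9 m × 5880.86 = 6.47482 × 10^12 m ≈ 6.475 × 10^12 m

Final answer: a₂ = 6.475 × 10^12 m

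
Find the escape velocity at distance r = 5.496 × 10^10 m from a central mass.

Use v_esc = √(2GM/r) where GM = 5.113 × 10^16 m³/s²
r = 5.496 × 10^10 m
GM = 5.113 × 10^16 m³/s²
2GM/r = 2 × (5.113 × 10^16) / (5.496 × 10^10) = 1.86063 × 10^6 m²/s²
v_esc = √(2GM/r) = 1364.05 m/s ≈ 1.364 km/s

Final answer: 1.364 km/s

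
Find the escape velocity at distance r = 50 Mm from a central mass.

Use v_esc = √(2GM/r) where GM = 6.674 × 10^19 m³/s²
r = 50 Mm = 5 × 10^7 m
GM = 6.674 × 10^19 m³/s²
2GM/r = 2 × (6.674 × 10^19) / (5 × 10^7) = 2.6696 × 10^12 m²/s²
v_esc = √(2GM/r) = 1.63389 × 10^6 m/s ≈ 1634 km/s

Final answer: 1634 km/s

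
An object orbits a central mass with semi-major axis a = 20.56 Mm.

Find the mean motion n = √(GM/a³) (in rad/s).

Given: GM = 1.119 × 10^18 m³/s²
a = 20.56 Mm = 2.056 × 10^7 m
GM = 1.119 × 10^18 m³/s²
a³ = 8.69099 × 10^21 m³
GM/a³ = (1.119 × 10^18) / (8.69099 × 10^21) = 0.000128754 s⁻²
n = √(GM/a³) = 0.011347 rad/s ≈ 0.01135 rad/s

Final answer: n = 0.01135 rad/s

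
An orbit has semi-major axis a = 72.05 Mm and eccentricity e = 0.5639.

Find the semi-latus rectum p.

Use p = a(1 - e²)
a = 72.05 Mm = 7.205 × 10^7 m
e = 0.5639,  e² = 0.317983,  1 − e² = 0.682017
p = a(1 − e²) = 7.205 × 10^7 m × 0.682017 = 4.91393 × 10^7 m ≈ 49.14 Mm

Final answer: p = 49.14 Mm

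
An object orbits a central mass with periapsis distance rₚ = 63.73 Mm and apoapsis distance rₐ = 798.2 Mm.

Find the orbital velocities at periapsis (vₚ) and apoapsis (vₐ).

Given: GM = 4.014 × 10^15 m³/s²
rₚ = 63.73 Mm = 6.373 × 10^7 m
rₐ = 798.2 Mm = 7.982 × 10^8 m
GM = 4.014 × 10^15 m³/s²
a = (rₚ + rₐ)/2 = 4.30965 × 10^8 m
Vis-viva: v² = GM (2/r − 1/a)
vₚ² = 4.014 × 10^15 × (3.13824 × 10^-8 − 2.32037 × 10^-9) = 1.16655 × 10^8 m²/s²
vₚ = 10800.7 m/s ≈ 10.8 km/s
vₐ² = 4.014 × 10^15 × (2.50564 × 10^-9 − 2.32037 × 10^-9) = 743648 m²/s²
vₐ = 862.35 m/s ≈ 862.4 m/s

Final answer: vₚ = 10.8 km/s, vₐ = 862.4 m/s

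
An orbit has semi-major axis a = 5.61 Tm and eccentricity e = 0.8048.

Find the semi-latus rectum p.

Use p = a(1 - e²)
a = 5.61 Tm = 5.61 × 10^12 m
e = 0.8048,  e² = 0.647703,  1 − e² = 0.352297
p = a(1 − e²) = 5.61 × 10^12 m × 0.352297 = 1.97639 × 10^12 m ≈ 1.976 Tm

Final answer: p = 1.976 Tm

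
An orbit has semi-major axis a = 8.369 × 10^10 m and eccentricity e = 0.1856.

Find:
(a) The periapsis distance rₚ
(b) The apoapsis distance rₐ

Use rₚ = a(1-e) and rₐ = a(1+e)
a = 8.369 × 10^10 m
e = 0.1856:  1 − e = 0.8144,  1 + e = 1.1856
(a) rₚ = a(1 − e) = 8.369 × 10^10 m × 0.8144 = 6.81571 × 10^10 m ≈ 6.816 × 10^10 m
(b) rₐ = a(1 + e) = 8.369 × 10^10 m × 1.1856 = 9.92229 × 10^10 m ≈ 9.922 × 10^10 m

Final answer:
(a) rₚ = 6.816 × 10^10 m
(b) rₐ = 9.922 × 10^10 m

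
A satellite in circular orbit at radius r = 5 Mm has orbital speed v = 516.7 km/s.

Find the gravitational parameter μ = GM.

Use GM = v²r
r = 5 Mm = 5 × 10^6 m
v = 516.7 km/s = 516700 m/s
v² = 2.66979 × 10^11 m²/s²
GM = v²r = 2.66979 × 10^11 × 5 × 10^6 = 1.33489 × 10^18 m³/s²
GM ≈ 1.335 × 10^18 m³/s²

Final answer: GM = 1.335 × 10^18 m³/s²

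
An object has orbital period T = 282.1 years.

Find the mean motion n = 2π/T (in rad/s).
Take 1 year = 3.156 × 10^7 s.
T = 282.1 years = 8.90308 × 10^9 s
n = 2π / (8.90308 × 10^9 s) = 7.05732 × 10^-10 rad/s ≈ 7.057 × 10^-10 rad/s

Final answer: n = 7.057 × 10^-10 rad/s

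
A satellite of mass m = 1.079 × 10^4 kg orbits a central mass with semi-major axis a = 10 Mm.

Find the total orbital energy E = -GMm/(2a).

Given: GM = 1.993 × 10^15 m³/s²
a = 10 Mm = 1 × 10^7 m
GM = 1.993 × 10^15 m³/s²
2a = 2 × 10^7 m
GMm = 1.993 × 10^15 × 10790 = 2.15045 × 10^19 m³·kg/s²
E = −GMm/(2a) = -1.07522 × 10^12 J ≈ -1.075 TJ

Final answer: -1.075 TJ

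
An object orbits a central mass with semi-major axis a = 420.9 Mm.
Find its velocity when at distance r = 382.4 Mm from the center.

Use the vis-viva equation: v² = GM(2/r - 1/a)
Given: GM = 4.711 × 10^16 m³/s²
a = 420.9 Mm = 4.209 × 10^8 m
r = 382.4 Mm = 3.824 × 10^8 m
GM = 4.711 × 10^16 m³/s²
2/r − 1/a = 5.23013 × 10^-9 − 2.37586 × 10^-9 = 2.85426 × 10^-9 m⁻¹
v² = GM (2/r − 1/a) = 1.34464 × 10^8 m²/s²
v = 11595.9 m/s ≈ 11.6 km/s

Final answer: 11.6 km/s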